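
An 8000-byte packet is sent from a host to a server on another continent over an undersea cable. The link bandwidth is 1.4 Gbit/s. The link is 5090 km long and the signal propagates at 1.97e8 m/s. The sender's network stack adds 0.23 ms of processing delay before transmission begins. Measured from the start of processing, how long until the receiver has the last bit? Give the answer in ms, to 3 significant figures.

L = 8000 × 8 = 64000 bits.
Transmission delay = L/R = 64000 / 1400000000 = 0.0457143 ms.
Propagation delay = d/s = 5090000 m / 197000000 m/s = 25.8376 ms.
Plus processing delay 0.23 ms = 0.23 ms.
Total = 26.1 ms.

26.1 ms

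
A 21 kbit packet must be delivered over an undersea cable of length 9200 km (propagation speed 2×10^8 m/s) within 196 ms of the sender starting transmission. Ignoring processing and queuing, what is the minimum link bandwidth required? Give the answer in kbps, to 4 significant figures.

Propagation delay = 9200000 / 200000000 = 46 ms.
Transmission budget = 196 − 46 = 150 ms.
R ≥ L / t_tx = 21000 bits / 0.15 s = 140.0 kbps.

140.0 kbps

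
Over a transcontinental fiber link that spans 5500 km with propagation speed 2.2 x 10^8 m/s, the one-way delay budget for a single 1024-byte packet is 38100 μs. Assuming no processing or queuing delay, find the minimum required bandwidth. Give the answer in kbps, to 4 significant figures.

625.3 kbps

L = 8192 bits.
Propagation delay = 5500000 / 2.2e+08 = 25000 μs.
Transmission budget = 38100 − 25000 = 13100 μs.
R ≥ L / t_tx = 8192 bits / 0.0131 s = 625.3 kbps.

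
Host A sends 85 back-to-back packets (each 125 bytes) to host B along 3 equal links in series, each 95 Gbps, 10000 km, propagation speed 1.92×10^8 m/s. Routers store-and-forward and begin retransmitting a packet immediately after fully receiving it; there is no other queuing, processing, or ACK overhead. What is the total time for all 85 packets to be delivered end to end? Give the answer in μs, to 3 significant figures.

156000 μs

Per-hop transmission t_tx = L/R = 1000/95000000000 = 0.0105263 μs.
Per-hop propagation t_prop = 10000000/192000000 = 52083.3 μs.
Pipeline fill: first packet needs 3·t_tx to clear all hops; remaining 84 packets each add one t_tx.
Total = (3+85-1)·t_tx + 3·t_prop = 87·0.0105263 + 3·52083.3 = 156000 μs.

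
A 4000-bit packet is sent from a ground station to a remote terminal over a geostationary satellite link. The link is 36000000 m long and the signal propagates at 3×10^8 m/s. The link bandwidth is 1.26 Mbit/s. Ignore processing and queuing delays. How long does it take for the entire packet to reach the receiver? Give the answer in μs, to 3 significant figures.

123000 μs

Transmission delay = L/R = 4000 / 1260000 = 3174.6 μs.
Propagation delay = d/s = 36000000 m / 300000000 m/s = 120000 μs.
Total = 123000 μs.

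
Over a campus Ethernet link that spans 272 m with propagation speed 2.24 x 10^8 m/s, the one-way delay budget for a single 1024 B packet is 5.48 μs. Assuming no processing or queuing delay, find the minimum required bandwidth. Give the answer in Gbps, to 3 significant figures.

L = 8192 bits.
Propagation delay = 272 / 2.24e+08 = 1.21429 μs.
Transmission budget = 5.48 − 1.21429 = 4.26571 μs.
R ≥ L / t_tx = 8192 bits / 4.26571e-06 s = 1.92 Gbps.

1.92 Gbps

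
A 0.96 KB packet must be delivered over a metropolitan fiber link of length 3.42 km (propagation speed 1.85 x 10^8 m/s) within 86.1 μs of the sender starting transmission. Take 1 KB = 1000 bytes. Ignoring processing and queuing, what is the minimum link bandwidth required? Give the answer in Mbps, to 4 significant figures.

L = 7680 bits.
Propagation delay = 3420 / 185000000 = 18.4865 μs.
Transmission budget = 86.1 − 18.4865 = 67.6135 μs.
R ≥ L / t_tx = 7680 bits / 6.76135e-05 s = 113.6 Mbps.

113.6 Mbps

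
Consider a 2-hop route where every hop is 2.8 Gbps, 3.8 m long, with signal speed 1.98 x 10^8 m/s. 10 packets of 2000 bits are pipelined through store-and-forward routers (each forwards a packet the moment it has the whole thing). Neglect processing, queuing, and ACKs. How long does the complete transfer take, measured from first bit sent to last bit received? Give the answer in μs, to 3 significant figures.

7.90 μs

Per-hop transmission t_tx = L/R = 2000/2800000000 = 0.714286 μs.
Per-hop propagation t_prop = 3.8/198000000 = 0.0191919 μs.
Pipeline fill: first packet needs 2·t_tx to clear all hops; remaining 9 packets each add one t_tx.
Total = (2+10-1)·t_tx + 2·t_prop = 11·0.714286 + 2·0.0191919 = 7.90 μs.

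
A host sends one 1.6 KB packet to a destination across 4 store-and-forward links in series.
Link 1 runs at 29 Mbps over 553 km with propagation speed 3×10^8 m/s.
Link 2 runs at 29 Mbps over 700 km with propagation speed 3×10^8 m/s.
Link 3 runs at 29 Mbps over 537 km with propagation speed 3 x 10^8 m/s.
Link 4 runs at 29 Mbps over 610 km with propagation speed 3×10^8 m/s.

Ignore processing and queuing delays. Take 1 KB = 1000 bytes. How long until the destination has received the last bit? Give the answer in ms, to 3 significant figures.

9.77 ms

L = 12800 bits.
Transmission delay per hop = L/R = 12800/29000000 = 0.441379 ms; 4 hops → 1.76552 ms.
Propagation delays (d/s per hop): 1.84333, 2.33333, 1.79, 2.03333 ms; sum = 8 ms.
End-to-end = 9.77 ms.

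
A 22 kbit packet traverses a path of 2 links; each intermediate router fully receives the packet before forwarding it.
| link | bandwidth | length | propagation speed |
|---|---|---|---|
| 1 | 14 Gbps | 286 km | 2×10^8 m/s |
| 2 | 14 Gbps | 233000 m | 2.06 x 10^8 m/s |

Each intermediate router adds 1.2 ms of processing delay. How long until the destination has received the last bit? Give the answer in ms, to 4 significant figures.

3.764 ms

L = 22000 bits.
Transmission delay per hop = L/R = 22000/14000000000 = 0.00157143 ms; 2 hops → 0.00314286 ms.
Propagation delays (d/s per hop): 1.43, 1.13107 ms; sum = 2.56107 ms.
Processing at 1 router(s): 1 × 1.2 ms = 1.2 ms.
End-to-end = 3.764 ms.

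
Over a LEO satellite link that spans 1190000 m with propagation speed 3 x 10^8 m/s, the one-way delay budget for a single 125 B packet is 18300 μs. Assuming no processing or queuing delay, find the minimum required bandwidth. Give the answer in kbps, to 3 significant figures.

69.8 kbps

L = 1000 bits.
Propagation delay = 1190000 / 300000000 = 3966.67 μs.
Transmission budget = 18300 − 3966.67 = 14333.3 μs.
R ≥ L / t_tx = 1000 bits / 0.0143333 s = 69.8 kbps.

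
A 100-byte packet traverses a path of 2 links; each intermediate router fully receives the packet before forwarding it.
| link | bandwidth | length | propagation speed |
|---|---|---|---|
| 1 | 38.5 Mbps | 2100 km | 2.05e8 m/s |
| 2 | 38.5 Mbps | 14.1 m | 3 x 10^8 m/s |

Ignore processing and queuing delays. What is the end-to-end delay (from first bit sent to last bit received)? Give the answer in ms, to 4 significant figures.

10.29 ms

L = 100 × 8 = 800 bits.
Transmission delay per hop = L/R = 800/38500000 = 0.0207792 ms; 2 hops → 0.0415584 ms.
Propagation delays (d/s per hop): 10.2439, 4.7e-05 ms; sum = 10.2439 ms.
End-to-end = 10.29 ms.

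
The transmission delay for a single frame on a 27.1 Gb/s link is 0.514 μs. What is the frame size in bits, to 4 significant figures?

L = R × t_tx = 27100000000 b/s × 5.14e-07 s = 13929.4 bits.

13930 bits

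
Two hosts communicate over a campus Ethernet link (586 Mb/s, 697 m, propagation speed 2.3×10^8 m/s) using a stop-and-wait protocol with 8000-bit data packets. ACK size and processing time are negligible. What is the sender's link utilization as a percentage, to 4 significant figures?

t_tx = L/R = 8000/586000000 = 1.36519e-05 s.
t_prop = 697/2.3e+08 = 3.03043e-06 s; RTT = 6.06087e-06 s.
Cycle = t_tx + RTT = 1.97127e-05 s.
Utilization = t_tx / cycle = 1.36519e-05/1.97127e-05 = 69.25 %.

69.25 %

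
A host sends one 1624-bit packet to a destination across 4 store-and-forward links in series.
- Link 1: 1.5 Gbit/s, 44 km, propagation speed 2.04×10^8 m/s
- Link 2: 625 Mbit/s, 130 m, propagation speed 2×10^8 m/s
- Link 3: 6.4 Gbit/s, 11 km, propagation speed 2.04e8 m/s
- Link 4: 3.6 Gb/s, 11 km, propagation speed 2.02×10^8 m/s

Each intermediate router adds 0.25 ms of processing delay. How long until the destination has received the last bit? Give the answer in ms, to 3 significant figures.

1.08 ms

Transmission delays (L/R per hop): 0.00108267, 0.0025984, 0.00025375, 0.000451111 ms; sum = 0.00438593 ms.
Propagation delays (d/s per hop): 0.215686, 0.00065, 0.0539216, 0.0544554 ms; sum = 0.324713 ms.
Processing at 3 router(s): 3 × 0.25 ms = 0.75 ms.
End-to-end = 1.08 ms.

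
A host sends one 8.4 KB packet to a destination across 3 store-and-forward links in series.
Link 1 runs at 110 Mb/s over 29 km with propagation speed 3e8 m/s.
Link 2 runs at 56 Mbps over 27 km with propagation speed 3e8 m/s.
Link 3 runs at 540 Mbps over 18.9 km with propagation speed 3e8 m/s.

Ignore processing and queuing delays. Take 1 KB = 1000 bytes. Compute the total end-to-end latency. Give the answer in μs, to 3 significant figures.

2190 μs

L = 67200 bits.
Transmission delays (L/R per hop): 610.909, 1200, 124.444 μs; sum = 1935.35 μs.
Propagation delays (d/s per hop): 96.6667, 90, 63 μs; sum = 249.667 μs.
End-to-end = 2190 μs.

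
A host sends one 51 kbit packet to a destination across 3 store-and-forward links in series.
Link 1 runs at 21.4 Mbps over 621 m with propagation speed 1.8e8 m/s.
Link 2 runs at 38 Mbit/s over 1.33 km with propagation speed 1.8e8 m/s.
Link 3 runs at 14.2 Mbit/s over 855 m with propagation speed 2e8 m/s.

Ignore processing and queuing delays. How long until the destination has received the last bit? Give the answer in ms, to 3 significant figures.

L = 51000 bits.
Transmission delays (L/R per hop): 2.38318, 1.34211, 3.59155 ms; sum = 7.31683 ms.
Propagation delays (d/s per hop): 0.00345, 0.00738889, 0.004275 ms; sum = 0.0151139 ms.
End-to-end = 7.33 ms.

7.33 ms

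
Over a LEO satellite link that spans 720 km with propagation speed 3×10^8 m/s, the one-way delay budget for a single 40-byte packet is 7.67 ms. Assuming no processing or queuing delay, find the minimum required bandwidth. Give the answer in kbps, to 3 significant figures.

60.7 kbps

L = 320 bits.
Propagation delay = 720000 / 300000000 = 2.4 ms.
Transmission budget = 7.67 − 2.4 = 5.27 ms.
R ≥ L / t_tx = 320 bits / 0.00527 s = 60.7 kbps.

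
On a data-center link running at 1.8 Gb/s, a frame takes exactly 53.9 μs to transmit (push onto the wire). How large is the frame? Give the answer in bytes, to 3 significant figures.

12100 bytes

L = R × t_tx = 1800000000 b/s × 5.39e-05 s = 97020 bits.
In bytes: 97020 / 8 = 12100 bytes.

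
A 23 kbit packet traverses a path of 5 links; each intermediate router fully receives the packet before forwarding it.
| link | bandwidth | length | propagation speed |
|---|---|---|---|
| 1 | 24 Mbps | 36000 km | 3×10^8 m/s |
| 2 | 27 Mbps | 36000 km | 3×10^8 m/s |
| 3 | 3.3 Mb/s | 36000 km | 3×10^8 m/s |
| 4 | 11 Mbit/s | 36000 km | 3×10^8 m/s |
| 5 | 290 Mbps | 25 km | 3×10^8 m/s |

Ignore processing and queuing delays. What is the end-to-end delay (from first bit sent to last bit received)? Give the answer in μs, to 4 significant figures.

L = 23000 bits.
Transmission delays (L/R per hop): 958.333, 851.852, 6969.7, 2090.91, 79.3103 μs; sum = 10950.1 μs.
Propagation delays (d/s per hop): 120000, 120000, 120000, 120000, 83.3333 μs; sum = 480083 μs.
End-to-end = 491000 μs.

491000 μs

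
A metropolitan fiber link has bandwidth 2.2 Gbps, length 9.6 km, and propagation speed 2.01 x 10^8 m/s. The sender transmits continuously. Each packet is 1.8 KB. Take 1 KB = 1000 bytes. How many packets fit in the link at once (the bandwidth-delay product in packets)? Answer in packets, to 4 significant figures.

7.297 packets

Propagation delay = 9600 / 2.01e+08 = 4.77612e-05 s.
BDP = R × t_prop = 2200000000 × 4.77612e-05 = 105075 bits.
In packets of 14400 bits: 7.297 packets.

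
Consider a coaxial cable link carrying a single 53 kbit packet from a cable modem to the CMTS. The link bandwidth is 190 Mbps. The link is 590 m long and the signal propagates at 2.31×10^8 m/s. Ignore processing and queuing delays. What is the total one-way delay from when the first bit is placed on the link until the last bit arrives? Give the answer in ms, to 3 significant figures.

L = 53000 bits.
Transmission delay = L/R = 53000 / 190000000 = 0.278947 ms.
Propagation delay = d/s = 590 m / 231000000 m/s = 0.00255411 ms.
Total = 0.282 ms.

0.282 ms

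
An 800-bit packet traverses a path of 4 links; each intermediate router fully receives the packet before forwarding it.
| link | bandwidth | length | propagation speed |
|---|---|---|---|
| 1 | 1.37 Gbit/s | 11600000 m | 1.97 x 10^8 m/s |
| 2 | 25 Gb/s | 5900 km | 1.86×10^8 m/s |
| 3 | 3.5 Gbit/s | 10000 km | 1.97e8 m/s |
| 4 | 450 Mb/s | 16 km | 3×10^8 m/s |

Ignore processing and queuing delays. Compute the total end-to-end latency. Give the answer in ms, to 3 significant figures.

Transmission delays (L/R per hop): 0.000583942, 3.2e-05, 0.000228571, 0.00177778 ms; sum = 0.00262229 ms.
Propagation delays (d/s per hop): 58.8832, 31.7204, 50.7614, 0.0533333 ms; sum = 141.418 ms.
End-to-end = 141 ms.

141 ms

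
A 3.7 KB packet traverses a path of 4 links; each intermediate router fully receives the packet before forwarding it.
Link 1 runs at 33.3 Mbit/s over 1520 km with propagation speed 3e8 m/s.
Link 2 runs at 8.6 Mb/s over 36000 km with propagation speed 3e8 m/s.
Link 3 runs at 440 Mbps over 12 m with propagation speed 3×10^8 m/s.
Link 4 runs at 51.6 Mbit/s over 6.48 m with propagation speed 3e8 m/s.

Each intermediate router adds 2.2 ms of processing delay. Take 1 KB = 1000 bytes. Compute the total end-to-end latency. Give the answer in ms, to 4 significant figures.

L = 29600 bits.
Transmission delays (L/R per hop): 0.888889, 3.44186, 0.0672727, 0.573643 ms; sum = 4.97167 ms.
Propagation delays (d/s per hop): 5.06667, 120, 4e-05, 2.16e-05 ms; sum = 125.067 ms.
Processing at 3 router(s): 3 × 2.2 ms = 6.6 ms.
End-to-end = 136.6 ms.

136.6 ms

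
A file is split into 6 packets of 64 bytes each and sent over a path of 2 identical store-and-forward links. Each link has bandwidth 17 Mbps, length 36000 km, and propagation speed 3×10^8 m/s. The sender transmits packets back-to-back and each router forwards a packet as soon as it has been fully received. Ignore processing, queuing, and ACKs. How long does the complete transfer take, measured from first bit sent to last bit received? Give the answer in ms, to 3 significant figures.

Per-hop transmission t_tx = L/R = 512/17000000 = 0.0301176 ms.
Per-hop propagation t_prop = 36000000/300000000 = 120 ms.
Pipeline fill: first packet needs 2·t_tx to clear all hops; remaining 5 packets each add one t_tx.
Total = (2+6-1)·t_tx + 2·t_prop = 7·0.0301176 + 2·120 = 240 ms.

240 ms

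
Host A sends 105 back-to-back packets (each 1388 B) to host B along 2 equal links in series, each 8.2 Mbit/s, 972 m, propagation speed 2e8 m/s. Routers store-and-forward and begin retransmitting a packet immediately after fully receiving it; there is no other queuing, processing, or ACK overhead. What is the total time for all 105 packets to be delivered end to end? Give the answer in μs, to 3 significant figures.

Per-hop transmission t_tx = L/R = 11104/8.2e+06 = 1354.15 μs.
Per-hop propagation t_prop = 972/200000000 = 4.86 μs.
Pipeline fill: first packet needs 2·t_tx to clear all hops; remaining 104 packets each add one t_tx.
Total = (2+105-1)·t_tx + 2·t_prop = 106·1354.15 + 2·4.86 = 144000 μs.

144000 μs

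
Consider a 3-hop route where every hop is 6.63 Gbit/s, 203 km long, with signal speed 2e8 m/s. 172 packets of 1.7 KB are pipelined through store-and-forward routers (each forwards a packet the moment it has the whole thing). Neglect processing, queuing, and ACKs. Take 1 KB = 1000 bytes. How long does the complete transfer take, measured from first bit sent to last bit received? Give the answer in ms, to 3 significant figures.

3.40 ms

Per-hop transmission t_tx = L/R = 13600/6630000000 = 0.00205128 ms.
Per-hop propagation t_prop = 203000/200000000 = 1.015 ms.
Pipeline fill: first packet needs 3·t_tx to clear all hops; remaining 171 packets each add one t_tx.
Total = (3+172-1)·t_tx + 3·t_prop = 174·0.00205128 + 3·1.015 = 3.40 ms.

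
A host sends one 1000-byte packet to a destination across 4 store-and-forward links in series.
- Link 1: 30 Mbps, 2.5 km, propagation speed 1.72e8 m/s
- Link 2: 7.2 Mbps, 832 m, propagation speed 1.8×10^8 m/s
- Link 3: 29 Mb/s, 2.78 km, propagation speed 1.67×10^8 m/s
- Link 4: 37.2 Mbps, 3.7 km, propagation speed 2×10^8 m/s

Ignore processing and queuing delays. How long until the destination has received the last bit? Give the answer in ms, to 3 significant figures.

L = 1000 × 8 = 8000 bits.
Transmission delays (L/R per hop): 0.266667, 1.11111, 0.275862, 0.215054 ms; sum = 1.86869 ms.
Propagation delays (d/s per hop): 0.0145349, 0.00462222, 0.0166467, 0.0185 ms; sum = 0.0543038 ms.
End-to-end = 1.92 ms.

1.92 ms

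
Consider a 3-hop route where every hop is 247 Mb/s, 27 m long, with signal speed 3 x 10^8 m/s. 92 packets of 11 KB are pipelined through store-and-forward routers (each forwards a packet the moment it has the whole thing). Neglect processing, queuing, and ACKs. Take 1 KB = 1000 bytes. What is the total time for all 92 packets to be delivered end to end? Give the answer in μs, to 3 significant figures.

33500 μs

Per-hop transmission t_tx = L/R = 88000/247000000 = 356.275 μs.
Per-hop propagation t_prop = 27/300000000 = 0.09 μs.
Pipeline fill: first packet needs 3·t_tx to clear all hops; remaining 91 packets each add one t_tx.
Total = (3+92-1)·t_tx + 3·t_prop = 94·356.275 + 3·0.09 = 33500 μs.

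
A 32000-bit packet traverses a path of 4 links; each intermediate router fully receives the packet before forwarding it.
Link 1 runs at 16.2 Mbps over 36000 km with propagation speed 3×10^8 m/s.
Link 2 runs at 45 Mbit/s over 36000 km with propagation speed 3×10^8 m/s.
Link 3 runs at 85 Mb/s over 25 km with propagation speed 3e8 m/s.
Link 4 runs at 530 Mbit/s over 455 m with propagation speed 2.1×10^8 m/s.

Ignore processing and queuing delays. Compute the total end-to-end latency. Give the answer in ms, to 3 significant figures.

243 ms

Transmission delays (L/R per hop): 1.97531, 0.711111, 0.376471, 0.0603774 ms; sum = 3.12327 ms.
Propagation delays (d/s per hop): 120, 120, 0.0833333, 0.00216667 ms; sum = 240.086 ms.
End-to-end = 243 ms.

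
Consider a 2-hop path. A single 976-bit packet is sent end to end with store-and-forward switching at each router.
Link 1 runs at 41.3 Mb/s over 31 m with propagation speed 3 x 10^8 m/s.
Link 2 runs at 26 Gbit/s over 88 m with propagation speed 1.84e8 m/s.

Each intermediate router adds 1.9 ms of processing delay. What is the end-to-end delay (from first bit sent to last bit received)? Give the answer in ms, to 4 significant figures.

Transmission delays (L/R per hop): 0.023632, 3.75385e-05 ms; sum = 0.0236695 ms.
Propagation delays (d/s per hop): 0.000103333, 0.000478261 ms; sum = 0.000581594 ms.
Processing at 1 router(s): 1 × 1.9 ms = 1.9 ms.
End-to-end = 1.924 ms.

1.924 ms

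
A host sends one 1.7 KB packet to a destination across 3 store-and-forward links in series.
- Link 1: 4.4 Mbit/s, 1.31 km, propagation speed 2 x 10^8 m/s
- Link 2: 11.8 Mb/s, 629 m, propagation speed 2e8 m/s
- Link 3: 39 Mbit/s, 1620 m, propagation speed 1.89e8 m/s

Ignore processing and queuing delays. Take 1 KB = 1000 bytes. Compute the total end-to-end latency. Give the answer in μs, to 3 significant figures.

L = 13600 bits.
Transmission delays (L/R per hop): 3090.91, 1152.54, 348.718 μs; sum = 4592.17 μs.
Propagation delays (d/s per hop): 6.55, 3.145, 8.57143 μs; sum = 18.2664 μs.
End-to-end = 4610 μs.

4610 μs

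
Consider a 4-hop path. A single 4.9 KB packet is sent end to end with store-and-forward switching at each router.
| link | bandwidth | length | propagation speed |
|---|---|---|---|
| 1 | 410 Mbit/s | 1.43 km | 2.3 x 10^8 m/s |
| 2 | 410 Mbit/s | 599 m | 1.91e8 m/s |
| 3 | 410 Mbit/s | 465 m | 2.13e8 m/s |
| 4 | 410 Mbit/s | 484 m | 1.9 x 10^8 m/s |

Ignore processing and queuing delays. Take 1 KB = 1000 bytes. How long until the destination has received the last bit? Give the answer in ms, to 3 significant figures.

0.397 ms

L = 39200 bits.
Transmission delay per hop = L/R = 39200/410000000 = 0.0956098 ms; 4 hops → 0.382439 ms.
Propagation delays (d/s per hop): 0.00621739, 0.00313613, 0.0021831, 0.00254737 ms; sum = 0.014084 ms.
End-to-end = 0.397 ms.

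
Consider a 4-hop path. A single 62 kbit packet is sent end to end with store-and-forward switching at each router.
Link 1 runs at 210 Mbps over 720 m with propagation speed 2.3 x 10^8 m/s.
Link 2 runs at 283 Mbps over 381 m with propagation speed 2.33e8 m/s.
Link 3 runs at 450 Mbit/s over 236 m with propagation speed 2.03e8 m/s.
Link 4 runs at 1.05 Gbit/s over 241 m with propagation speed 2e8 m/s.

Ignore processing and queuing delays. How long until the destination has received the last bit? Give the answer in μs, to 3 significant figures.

L = 62000 bits.
Transmission delays (L/R per hop): 295.238, 219.081, 137.778, 59.0476 μs; sum = 711.145 μs.
Propagation delays (d/s per hop): 3.13043, 1.63519, 1.16256, 1.205 μs; sum = 7.13319 μs.
End-to-end = 718 μs.

718 μs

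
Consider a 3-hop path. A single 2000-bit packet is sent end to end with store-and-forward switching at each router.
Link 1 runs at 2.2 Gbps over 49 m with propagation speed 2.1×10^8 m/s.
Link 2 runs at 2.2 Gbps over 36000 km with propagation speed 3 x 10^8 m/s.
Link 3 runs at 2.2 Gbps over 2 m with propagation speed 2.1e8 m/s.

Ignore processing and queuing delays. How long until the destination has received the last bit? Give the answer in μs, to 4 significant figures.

120000 μs

Transmission delay per hop = L/R = 2000/2200000000 = 0.909091 μs; 3 hops → 2.72727 μs.
Propagation delays (d/s per hop): 0.233333, 120000, 0.00952381 μs; sum = 120000 μs.
End-to-end = 120000 μs.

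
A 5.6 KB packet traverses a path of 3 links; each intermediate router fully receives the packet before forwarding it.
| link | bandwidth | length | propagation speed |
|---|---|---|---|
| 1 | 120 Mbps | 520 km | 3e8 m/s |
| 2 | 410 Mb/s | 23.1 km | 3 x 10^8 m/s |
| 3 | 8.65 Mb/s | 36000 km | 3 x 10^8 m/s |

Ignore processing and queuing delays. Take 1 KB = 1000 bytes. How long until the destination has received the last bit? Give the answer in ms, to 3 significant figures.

127 ms

L = 44800 bits.
Transmission delays (L/R per hop): 0.373333, 0.109268, 5.17919 ms; sum = 5.66179 ms.
Propagation delays (d/s per hop): 1.73333, 0.077, 120 ms; sum = 121.81 ms.
End-to-end = 127 ms.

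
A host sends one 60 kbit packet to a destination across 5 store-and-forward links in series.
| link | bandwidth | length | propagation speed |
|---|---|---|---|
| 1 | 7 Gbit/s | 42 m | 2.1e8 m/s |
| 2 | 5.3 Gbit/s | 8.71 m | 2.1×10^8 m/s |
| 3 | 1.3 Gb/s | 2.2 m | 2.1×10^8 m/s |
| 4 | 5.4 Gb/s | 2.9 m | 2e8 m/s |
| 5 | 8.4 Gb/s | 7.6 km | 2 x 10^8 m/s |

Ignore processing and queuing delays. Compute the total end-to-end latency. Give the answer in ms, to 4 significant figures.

L = 60000 bits.
Transmission delays (L/R per hop): 0.00857143, 0.0113208, 0.0461538, 0.0111111, 0.00714286 ms; sum = 0.0843 ms.
Propagation delays (d/s per hop): 0.0002, 4.14762e-05, 1.04762e-05, 1.45e-05, 0.038 ms; sum = 0.0382665 ms.
End-to-end = 0.1226 ms.

0.1226 ms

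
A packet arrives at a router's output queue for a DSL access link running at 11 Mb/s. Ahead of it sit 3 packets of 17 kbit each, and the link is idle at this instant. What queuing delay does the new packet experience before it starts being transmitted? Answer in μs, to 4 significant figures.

4636 μs

Each queued packet: L/R = 17000/11000000 = 1545.45 μs.
3 queued → 4636.36 μs.
Queuing delay = 4636 μs.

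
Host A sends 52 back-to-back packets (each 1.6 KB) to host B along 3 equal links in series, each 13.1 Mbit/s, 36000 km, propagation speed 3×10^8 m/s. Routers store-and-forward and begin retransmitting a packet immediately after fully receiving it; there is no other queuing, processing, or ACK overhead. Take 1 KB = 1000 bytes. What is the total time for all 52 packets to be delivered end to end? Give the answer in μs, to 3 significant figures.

413000 μs

Per-hop transmission t_tx = L/R = 12800/13100000 = 977.099 μs.
Per-hop propagation t_prop = 36000000/300000000 = 120000 μs.
Pipeline fill: first packet needs 3·t_tx to clear all hops; remaining 51 packets each add one t_tx.
Total = (3+52-1)·t_tx + 3·t_prop = 54·977.099 + 3·120000 = 413000 μs.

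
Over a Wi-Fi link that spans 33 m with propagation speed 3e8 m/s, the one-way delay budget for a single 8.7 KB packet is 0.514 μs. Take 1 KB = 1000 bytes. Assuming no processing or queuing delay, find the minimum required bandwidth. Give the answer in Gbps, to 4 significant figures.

172.3 Gbps

L = 69600 bits.
Propagation delay = 33 / 300000000 = 0.11 μs.
Transmission budget = 0.514 − 0.11 = 0.404 μs.
R ≥ L / t_tx = 69600 bits / 4.04e-07 s = 172.3 Gbps.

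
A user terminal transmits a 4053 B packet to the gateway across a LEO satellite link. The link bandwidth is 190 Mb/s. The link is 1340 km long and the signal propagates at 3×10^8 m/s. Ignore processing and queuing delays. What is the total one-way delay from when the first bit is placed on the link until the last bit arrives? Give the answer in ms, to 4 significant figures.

4.637 ms

L = 4053 × 8 = 32424 bits.
Transmission delay = L/R = 32424 / 190000000 = 0.170653 ms.
Propagation delay = d/s = 1340000 m / 300000000 m/s = 4.46667 ms.
Total = 4.637 ms.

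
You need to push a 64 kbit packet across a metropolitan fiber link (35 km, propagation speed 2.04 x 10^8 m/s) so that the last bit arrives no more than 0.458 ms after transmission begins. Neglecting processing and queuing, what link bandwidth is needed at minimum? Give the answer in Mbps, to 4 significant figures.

223.4 Mbps

Propagation delay = 35000 / 204000000 = 0.171569 ms.
Transmission budget = 0.458 − 0.171569 = 0.286431 ms.
R ≥ L / t_tx = 64000 bits / 0.000286431 s = 223.4 Mbps.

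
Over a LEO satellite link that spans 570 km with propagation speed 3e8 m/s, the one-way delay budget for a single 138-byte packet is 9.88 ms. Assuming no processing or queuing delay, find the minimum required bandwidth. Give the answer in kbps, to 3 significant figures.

L = 1104 bits.
Propagation delay = 570000 / 300000000 = 1.9 ms.
Transmission budget = 9.88 − 1.9 = 7.98 ms.
R ≥ L / t_tx = 1104 bits / 0.00798 s = 138 kbps.

138 kbps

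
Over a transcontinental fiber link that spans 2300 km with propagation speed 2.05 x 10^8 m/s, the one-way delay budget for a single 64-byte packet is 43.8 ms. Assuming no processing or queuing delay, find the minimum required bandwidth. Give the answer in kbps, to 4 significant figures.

15.71 kbps

L = 512 bits.
Propagation delay = 2300000 / 2.05e+08 = 11.2195 ms.
Transmission budget = 43.8 − 11.2195 = 32.5805 ms.
R ≥ L / t_tx = 512 bits / 0.0325805 s = 15.71 kbps.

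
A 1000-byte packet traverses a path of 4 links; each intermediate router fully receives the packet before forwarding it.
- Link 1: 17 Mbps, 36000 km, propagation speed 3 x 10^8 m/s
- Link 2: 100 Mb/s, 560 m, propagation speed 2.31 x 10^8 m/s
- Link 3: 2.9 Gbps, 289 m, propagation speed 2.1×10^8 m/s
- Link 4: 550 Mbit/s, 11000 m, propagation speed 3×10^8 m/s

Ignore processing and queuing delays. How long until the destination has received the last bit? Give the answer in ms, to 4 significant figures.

120.6 ms

L = 1000 × 8 = 8000 bits.
Transmission delays (L/R per hop): 0.470588, 0.08, 0.00275862, 0.0145455 ms; sum = 0.567892 ms.
Propagation delays (d/s per hop): 120, 0.00242424, 0.00137619, 0.0366667 ms; sum = 120.04 ms.
End-to-end = 120.6 ms.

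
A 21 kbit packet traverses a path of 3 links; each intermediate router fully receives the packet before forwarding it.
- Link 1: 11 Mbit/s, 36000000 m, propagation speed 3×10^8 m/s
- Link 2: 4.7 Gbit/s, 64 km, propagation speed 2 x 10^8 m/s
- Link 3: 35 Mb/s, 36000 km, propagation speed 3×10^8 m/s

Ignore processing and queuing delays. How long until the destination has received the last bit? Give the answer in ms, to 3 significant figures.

243 ms

L = 21000 bits.
Transmission delays (L/R per hop): 1.90909, 0.00446809, 0.6 ms; sum = 2.51356 ms.
Propagation delays (d/s per hop): 120, 0.32, 120 ms; sum = 240.32 ms.
End-to-end = 243 ms.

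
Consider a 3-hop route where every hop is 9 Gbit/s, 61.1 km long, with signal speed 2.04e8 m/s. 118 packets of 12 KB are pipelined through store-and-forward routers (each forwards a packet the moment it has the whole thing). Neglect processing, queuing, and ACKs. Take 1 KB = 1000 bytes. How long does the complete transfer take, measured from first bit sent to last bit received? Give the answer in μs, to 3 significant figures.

2180 μs

Per-hop transmission t_tx = L/R = 96000/9000000000 = 10.6667 μs.
Per-hop propagation t_prop = 61100/204000000 = 299.51 μs.
Pipeline fill: first packet needs 3·t_tx to clear all hops; remaining 117 packets each add one t_tx.
Total = (3+118-1)·t_tx + 3·t_prop = 120·10.6667 + 3·299.51 = 2180 μs.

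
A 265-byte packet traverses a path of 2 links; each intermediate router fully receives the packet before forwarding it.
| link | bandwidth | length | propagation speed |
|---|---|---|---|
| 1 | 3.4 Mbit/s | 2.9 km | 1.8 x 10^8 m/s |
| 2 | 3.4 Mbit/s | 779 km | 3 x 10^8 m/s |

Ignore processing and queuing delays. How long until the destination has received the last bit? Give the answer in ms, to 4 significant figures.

3.860 ms

L = 265 × 8 = 2120 bits.
Transmission delay per hop = L/R = 2120/3400000 = 0.623529 ms; 2 hops → 1.24706 ms.
Propagation delays (d/s per hop): 0.0161111, 2.59667 ms; sum = 2.61278 ms.
End-to-end = 3.860 ms.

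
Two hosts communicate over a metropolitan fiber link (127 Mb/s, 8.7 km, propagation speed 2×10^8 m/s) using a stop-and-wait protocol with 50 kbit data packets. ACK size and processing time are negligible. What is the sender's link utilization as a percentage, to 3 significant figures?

t_tx = L/R = 50000/127000000 = 0.000393701 s.
t_prop = 8700/200000000 = 4.35e-05 s; RTT = 8.7e-05 s.
Cycle = t_tx + RTT = 0.000480701 s.
Utilization = t_tx / cycle = 0.000393701/0.000480701 = 81.9 %.

81.9 %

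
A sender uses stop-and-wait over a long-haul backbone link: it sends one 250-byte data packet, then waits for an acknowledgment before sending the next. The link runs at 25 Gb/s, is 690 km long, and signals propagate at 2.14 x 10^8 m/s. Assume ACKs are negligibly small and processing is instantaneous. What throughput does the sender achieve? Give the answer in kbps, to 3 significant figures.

t_tx = L/R = 2000/25000000000 = 8e-08 s.
t_prop = 690000/214000000 = 0.0032243 s; RTT = 0.0064486 s.
Cycle = t_tx + RTT = 0.00644868 s.
Throughput = L / cycle = 2000 / 0.00644868 = 310 kbps.

310 kbps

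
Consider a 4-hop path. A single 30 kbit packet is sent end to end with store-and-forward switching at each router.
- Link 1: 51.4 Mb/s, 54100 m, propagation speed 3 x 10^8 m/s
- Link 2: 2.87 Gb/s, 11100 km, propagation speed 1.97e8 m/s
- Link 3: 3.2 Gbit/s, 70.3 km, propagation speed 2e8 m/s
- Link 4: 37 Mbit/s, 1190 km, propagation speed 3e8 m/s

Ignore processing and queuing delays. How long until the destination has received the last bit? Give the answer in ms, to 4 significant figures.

62.26 ms

L = 30000 bits.
Transmission delays (L/R per hop): 0.583658, 0.010453, 0.009375, 0.810811 ms; sum = 1.4143 ms.
Propagation delays (d/s per hop): 0.180333, 56.3452, 0.3515, 3.96667 ms; sum = 60.8437 ms.
End-to-end = 62.26 ms.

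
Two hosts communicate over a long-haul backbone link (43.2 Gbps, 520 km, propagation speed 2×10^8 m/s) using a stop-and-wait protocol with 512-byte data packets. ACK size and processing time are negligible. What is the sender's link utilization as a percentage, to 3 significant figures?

t_tx = L/R = 4096/43200000000 = 9.48148e-08 s.
t_prop = 520000/200000000 = 0.0026 s; RTT = 0.0052 s.
Cycle = t_tx + RTT = 0.00520009 s.
Utilization = t_tx / cycle = 9.48148e-08/0.00520009 = 0.00182 %.

0.00182 %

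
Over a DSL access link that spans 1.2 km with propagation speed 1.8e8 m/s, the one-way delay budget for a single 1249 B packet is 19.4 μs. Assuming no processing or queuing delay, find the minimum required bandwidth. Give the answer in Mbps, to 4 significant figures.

784.7 Mbps

L = 9992 bits.
Propagation delay = 1200 / 180000000 = 6.66667 μs.
Transmission budget = 19.4 − 6.66667 = 12.7333 μs.
R ≥ L / t_tx = 9992 bits / 1.27333e-05 s = 784.7 Mbps.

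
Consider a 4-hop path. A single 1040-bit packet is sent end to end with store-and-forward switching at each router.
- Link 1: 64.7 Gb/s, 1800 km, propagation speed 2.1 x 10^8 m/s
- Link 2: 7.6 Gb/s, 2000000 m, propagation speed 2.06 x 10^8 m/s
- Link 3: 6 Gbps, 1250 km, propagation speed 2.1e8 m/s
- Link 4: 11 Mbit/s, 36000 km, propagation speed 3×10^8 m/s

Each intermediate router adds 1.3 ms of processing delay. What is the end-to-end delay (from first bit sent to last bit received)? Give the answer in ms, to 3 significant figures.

Transmission delays (L/R per hop): 1.60742e-05, 0.000136842, 0.000173333, 0.0945455 ms; sum = 0.0948717 ms.
Propagation delays (d/s per hop): 8.57143, 9.70874, 5.95238, 120 ms; sum = 144.233 ms.
Processing at 3 router(s): 3 × 1.3 ms = 3.9 ms.
End-to-end = 148 ms.

148 ms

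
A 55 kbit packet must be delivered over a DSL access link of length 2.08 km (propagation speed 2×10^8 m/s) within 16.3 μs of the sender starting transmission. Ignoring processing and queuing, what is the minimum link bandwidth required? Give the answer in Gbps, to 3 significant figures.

9.32 Gbps

Propagation delay = 2080 / 200000000 = 10.4 μs.
Transmission budget = 16.3 − 10.4 = 5.9 μs.
R ≥ L / t_tx = 55000 bits / 5.9e-06 s = 9.32 Gbps.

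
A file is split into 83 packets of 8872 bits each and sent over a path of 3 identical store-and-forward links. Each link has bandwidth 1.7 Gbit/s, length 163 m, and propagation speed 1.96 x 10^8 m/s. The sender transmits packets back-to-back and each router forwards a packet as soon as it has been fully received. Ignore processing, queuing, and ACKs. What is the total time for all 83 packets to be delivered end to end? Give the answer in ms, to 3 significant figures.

Per-hop transmission t_tx = L/R = 8872/1700000000 = 0.00521882 ms.
Per-hop propagation t_prop = 163/196000000 = 0.000831633 ms.
Pipeline fill: first packet needs 3·t_tx to clear all hops; remaining 82 packets each add one t_tx.
Total = (3+83-1)·t_tx + 3·t_prop = 85·0.00521882 + 3·0.000831633 = 0.446 ms.

0.446 ms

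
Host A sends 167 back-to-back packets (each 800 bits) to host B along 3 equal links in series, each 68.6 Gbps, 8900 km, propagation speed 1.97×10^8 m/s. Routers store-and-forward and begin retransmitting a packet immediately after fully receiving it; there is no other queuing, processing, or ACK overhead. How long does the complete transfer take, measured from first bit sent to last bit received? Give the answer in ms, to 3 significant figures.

136 ms

Per-hop transmission t_tx = L/R = 800/6.86e+10 = 1.16618e-05 ms.
Per-hop propagation t_prop = 8900000/197000000 = 45.1777 ms.
Pipeline fill: first packet needs 3·t_tx to clear all hops; remaining 166 packets each add one t_tx.
Total = (3+167-1)·t_tx + 3·t_prop = 169·1.16618e-05 + 3·45.1777 = 136 ms.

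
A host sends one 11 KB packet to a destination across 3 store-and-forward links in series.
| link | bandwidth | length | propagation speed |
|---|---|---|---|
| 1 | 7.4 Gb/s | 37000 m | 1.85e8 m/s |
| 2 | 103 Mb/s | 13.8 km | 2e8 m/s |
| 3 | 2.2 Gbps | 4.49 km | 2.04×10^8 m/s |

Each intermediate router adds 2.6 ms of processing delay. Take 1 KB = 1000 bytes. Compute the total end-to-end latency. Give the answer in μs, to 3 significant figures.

6400 μs

L = 88000 bits.
Transmission delays (L/R per hop): 11.8919, 854.369, 40 μs; sum = 906.261 μs.
Propagation delays (d/s per hop): 200, 69, 22.0098 μs; sum = 291.01 μs.
Processing at 2 router(s): 2 × 2.6 ms = 5200 μs.
End-to-end = 6400 μs.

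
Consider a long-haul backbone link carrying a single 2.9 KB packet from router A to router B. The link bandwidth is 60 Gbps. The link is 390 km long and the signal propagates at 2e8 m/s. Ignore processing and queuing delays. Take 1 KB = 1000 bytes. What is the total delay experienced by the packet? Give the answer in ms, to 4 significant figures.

L = 23200 bits.
Transmission delay = L/R = 23200 / 60000000000 = 0.000386667 ms.
Propagation delay = d/s = 390000 m / 200000000 m/s = 1.95 ms.
Total = 1.950 ms.

1.950 ms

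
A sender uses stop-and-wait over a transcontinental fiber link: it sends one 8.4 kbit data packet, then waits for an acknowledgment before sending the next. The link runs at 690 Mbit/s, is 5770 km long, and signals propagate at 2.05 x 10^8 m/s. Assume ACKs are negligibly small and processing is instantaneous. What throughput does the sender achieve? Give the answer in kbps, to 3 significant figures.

149 kbps

t_tx = L/R = 8400/690000000 = 1.21739e-05 s.
t_prop = 5770000/2.05e+08 = 0.0281463 s; RTT = 0.0562927 s.
Cycle = t_tx + RTT = 0.0563049 s.
Throughput = L / cycle = 8400 / 0.0563049 = 149 kbps.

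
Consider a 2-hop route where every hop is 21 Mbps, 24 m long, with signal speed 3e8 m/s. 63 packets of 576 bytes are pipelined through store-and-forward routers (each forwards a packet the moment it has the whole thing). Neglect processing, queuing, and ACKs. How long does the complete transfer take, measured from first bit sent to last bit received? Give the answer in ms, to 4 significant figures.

Per-hop transmission t_tx = L/R = 4608/21000000 = 0.219429 ms.
Per-hop propagation t_prop = 24/300000000 = 8e-05 ms.
Pipeline fill: first packet needs 2·t_tx to clear all hops; remaining 62 packets each add one t_tx.
Total = (2+63-1)·t_tx + 2·t_prop = 64·0.219429 + 2·8e-05 = 14.04 ms.

14.04 ms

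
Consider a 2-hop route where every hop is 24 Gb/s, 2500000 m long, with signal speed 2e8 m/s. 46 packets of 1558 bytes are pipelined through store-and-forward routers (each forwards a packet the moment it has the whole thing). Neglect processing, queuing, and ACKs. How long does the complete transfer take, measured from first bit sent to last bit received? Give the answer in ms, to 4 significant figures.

Per-hop transmission t_tx = L/R = 12464/24000000000 = 0.000519333 ms.
Per-hop propagation t_prop = 2500000/200000000 = 12.5 ms.
Pipeline fill: first packet needs 2·t_tx to clear all hops; remaining 45 packets each add one t_tx.
Total = (2+46-1)·t_tx + 2·t_prop = 47·0.000519333 + 2·12.5 = 25.02 ms.

25.02 ms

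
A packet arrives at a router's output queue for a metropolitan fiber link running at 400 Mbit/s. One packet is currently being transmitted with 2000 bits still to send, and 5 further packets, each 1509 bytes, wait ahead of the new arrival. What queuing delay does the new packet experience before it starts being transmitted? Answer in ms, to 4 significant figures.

Each queued packet: L/R = 12072/400000000 = 0.03018 ms.
5 queued → 0.1509 ms.
Plus remaining 2000 bits of current packet: 0.005 ms.
Queuing delay = 0.1559 ms.

0.1559 ms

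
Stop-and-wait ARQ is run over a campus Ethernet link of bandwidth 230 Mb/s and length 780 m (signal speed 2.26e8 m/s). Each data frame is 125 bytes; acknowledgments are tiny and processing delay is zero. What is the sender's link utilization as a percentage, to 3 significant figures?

t_tx = L/R = 1000/230000000 = 4.34783e-06 s.
t_prop = 780/2.26e+08 = 3.45133e-06 s; RTT = 6.90265e-06 s.
Cycle = t_tx + RTT = 1.12505e-05 s.
Utilization = t_tx / cycle = 4.34783e-06/1.12505e-05 = 38.6 %.

38.6 %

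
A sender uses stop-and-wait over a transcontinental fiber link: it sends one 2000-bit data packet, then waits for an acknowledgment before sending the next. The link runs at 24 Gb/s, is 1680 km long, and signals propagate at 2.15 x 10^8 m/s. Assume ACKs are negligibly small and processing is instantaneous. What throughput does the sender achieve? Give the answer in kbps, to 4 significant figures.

128.0 kbps

t_tx = L/R = 2000/24000000000 = 8.33333e-08 s.
t_prop = 1680000/215000000 = 0.00781395 s; RTT = 0.0156279 s.
Cycle = t_tx + RTT = 0.015628 s.
Throughput = L / cycle = 2000 / 0.015628 = 128.0 kbps.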